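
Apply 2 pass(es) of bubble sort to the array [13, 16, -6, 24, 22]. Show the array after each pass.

After pass 1: [13, -6, 16, 22, 24] (2 swaps)
After pass 2: [-6, 13, 16, 22, 24] (1 swaps)
Total swaps: 3


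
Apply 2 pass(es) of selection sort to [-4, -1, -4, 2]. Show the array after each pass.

Pass 1: Select minimum -4 at index 0, swap -> [-4, -1, -4, 2]
Pass 2: Select minimum -4 at index 2, swap -> [-4, -4, -1, 2]


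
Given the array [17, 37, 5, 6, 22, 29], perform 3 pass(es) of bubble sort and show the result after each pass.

After pass 1: [17, 5, 6, 22, 29, 37] (4 swaps)
After pass 2: [5, 6, 17, 22, 29, 37] (2 swaps)
After pass 3: [5, 6, 17, 22, 29, 37] (0 swaps)
Total swaps: 6


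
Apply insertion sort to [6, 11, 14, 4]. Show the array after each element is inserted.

First element 6 is already 'sorted'
Insert 11: shifted 0 elements -> [6, 11, 14, 4]
Insert 14: shifted 0 elements -> [6, 11, 14, 4]
Insert 4: shifted 3 elements -> [4, 6, 11, 14]


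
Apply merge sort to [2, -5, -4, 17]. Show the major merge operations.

Divide and conquer:
  Merge [2] + [-5] -> [-5, 2]
  Merge [-4] + [17] -> [-4, 17]
  Merge [-5, 2] + [-4, 17] -> [-5, -4, 2, 17]


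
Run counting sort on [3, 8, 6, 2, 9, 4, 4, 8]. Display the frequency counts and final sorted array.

Count array: [0, 0, 1, 1, 2, 0, 1, 0, 2, 1]
(count[i] = number of elements equal to i)
Cumulative count: [0, 0, 1, 2, 4, 4, 5, 5, 7, 8]
Sorted: [2, 3, 4, 4, 6, 8, 8, 9]


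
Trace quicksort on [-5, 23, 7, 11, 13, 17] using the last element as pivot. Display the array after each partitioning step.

Partition 1: pivot=17 at index 4 -> [-5, 7, 11, 13, 17, 23]
Partition 2: pivot=13 at index 3 -> [-5, 7, 11, 13, 17, 23]
Partition 3: pivot=11 at index 2 -> [-5, 7, 11, 13, 17, 23]
Partition 4: pivot=7 at index 1 -> [-5, 7, 11, 13, 17, 23]


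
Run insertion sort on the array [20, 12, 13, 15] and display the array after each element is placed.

First element 20 is already 'sorted'
Insert 12: shifted 1 elements -> [12, 20, 13, 15]
Insert 13: shifted 1 elements -> [12, 13, 20, 15]
Insert 15: shifted 1 elements -> [12, 13, 15, 20]


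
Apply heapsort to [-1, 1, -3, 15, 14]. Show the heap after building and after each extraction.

Build heap: [15, 14, -3, 1, -1]
Extract 15: [14, 1, -3, -1, 15]
Extract 14: [1, -1, -3, 14, 15]
Extract 1: [-1, -3, 1, 14, 15]
Extract -1: [-3, -1, 1, 14, 15]


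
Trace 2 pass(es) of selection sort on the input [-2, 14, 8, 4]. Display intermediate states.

Pass 1: Select minimum -2 at index 0, swap -> [-2, 14, 8, 4]
Pass 2: Select minimum 4 at index 3, swap -> [-2, 4, 8, 14]


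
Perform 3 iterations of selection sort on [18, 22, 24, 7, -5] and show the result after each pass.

Pass 1: Select minimum -5 at index 4, swap -> [-5, 22, 24, 7, 18]
Pass 2: Select minimum 7 at index 3, swap -> [-5, 7, 24, 22, 18]
Pass 3: Select minimum 18 at index 4, swap -> [-5, 7, 18, 22, 24]


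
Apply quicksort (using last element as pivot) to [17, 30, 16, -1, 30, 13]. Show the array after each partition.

Partition 1: pivot=13 at index 1 -> [-1, 13, 16, 17, 30, 30]
Partition 2: pivot=30 at index 5 -> [-1, 13, 16, 17, 30, 30]
Partition 3: pivot=30 at index 4 -> [-1, 13, 16, 17, 30, 30]
Partition 4: pivot=17 at index 3 -> [-1, 13, 16, 17, 30, 30]


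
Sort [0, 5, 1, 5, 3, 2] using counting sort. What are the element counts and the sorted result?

Count array: [1, 1, 1, 1, 0, 2]
(count[i] = number of elements equal to i)
Cumulative count: [1, 2, 3, 4, 4, 6]
Sorted: [0, 1, 2, 3, 5, 5]


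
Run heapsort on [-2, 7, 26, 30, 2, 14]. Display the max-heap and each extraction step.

Build heap: [30, 7, 26, -2, 2, 14]
Extract 30: [26, 7, 14, -2, 2, 30]
Extract 26: [14, 7, 2, -2, 26, 30]
Extract 14: [7, -2, 2, 14, 26, 30]
Extract 7: [2, -2, 7, 14, 26, 30]
Extract 2: [-2, 2, 7, 14, 26, 30]


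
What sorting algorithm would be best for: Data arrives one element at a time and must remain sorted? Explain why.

Best choice: Insertion sort
Reason: Insertion sort naturally handles online/streaming input by inserting each new element into sorted position


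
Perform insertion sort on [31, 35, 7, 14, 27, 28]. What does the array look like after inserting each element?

First element 31 is already 'sorted'
Insert 35: shifted 0 elements -> [31, 35, 7, 14, 27, 28]
Insert 7: shifted 2 elements -> [7, 31, 35, 14, 27, 28]
Insert 14: shifted 2 elements -> [7, 14, 31, 35, 27, 28]
Insert 27: shifted 2 elements -> [7, 14, 27, 31, 35, 28]
Insert 28: shifted 2 elements -> [7, 14, 27, 28, 31, 35]


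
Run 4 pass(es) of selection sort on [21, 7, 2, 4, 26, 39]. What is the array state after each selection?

Pass 1: Select minimum 2 at index 2, swap -> [2, 7, 21, 4, 26, 39]
Pass 2: Select minimum 4 at index 3, swap -> [2, 4, 21, 7, 26, 39]
Pass 3: Select minimum 7 at index 3, swap -> [2, 4, 7, 21, 26, 39]
Pass 4: Select minimum 21 at index 3, swap -> [2, 4, 7, 21, 26, 39]


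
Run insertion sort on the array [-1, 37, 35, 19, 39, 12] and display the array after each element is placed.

First element -1 is already 'sorted'
Insert 37: shifted 0 elements -> [-1, 37, 35, 19, 39, 12]
Insert 35: shifted 1 elements -> [-1, 35, 37, 19, 39, 12]
Insert 19: shifted 2 elements -> [-1, 19, 35, 37, 39, 12]
Insert 39: shifted 0 elements -> [-1, 19, 35, 37, 39, 12]
Insert 12: shifted 4 elements -> [-1, 12, 19, 35, 37, 39]


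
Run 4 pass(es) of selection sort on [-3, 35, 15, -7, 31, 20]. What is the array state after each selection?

Pass 1: Select minimum -7 at index 3, swap -> [-7, 35, 15, -3, 31, 20]
Pass 2: Select minimum -3 at index 3, swap -> [-7, -3, 15, 35, 31, 20]
Pass 3: Select minimum 15 at index 2, swap -> [-7, -3, 15, 35, 31, 20]
Pass 4: Select minimum 20 at index 5, swap -> [-7, -3, 15, 20, 31, 35]


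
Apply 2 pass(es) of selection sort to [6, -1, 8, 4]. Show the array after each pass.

Pass 1: Select minimum -1 at index 1, swap -> [-1, 6, 8, 4]
Pass 2: Select minimum 4 at index 3, swap -> [-1, 4, 8, 6]


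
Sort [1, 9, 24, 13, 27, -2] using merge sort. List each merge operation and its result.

Divide and conquer:
  Merge [9] + [24] -> [9, 24]
  Merge [1] + [9, 24] -> [1, 9, 24]
  Merge [27] + [-2] -> [-2, 27]
  Merge [13] + [-2, 27] -> [-2, 13, 27]
  Merge [1, 9, 24] + [-2, 13, 27] -> [-2, 1, 9, 13, 24, 27]


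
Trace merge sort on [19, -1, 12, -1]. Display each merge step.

Divide and conquer:
  Merge [19] + [-1] -> [-1, 19]
  Merge [12] + [-1] -> [-1, 12]
  Merge [-1, 19] + [-1, 12] -> [-1, -1, 12, 19]


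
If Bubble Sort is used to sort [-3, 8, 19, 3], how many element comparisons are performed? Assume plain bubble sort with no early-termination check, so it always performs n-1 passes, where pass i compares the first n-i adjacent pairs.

Pass 1: compare adjacent pairs (0,1)..(2,3) = 3 comparison(s), 1 swap(s) -> [-3, 8, 3, 19]
Pass 2: compare adjacent pairs (0,1)..(1,2) = 2 comparison(s), 1 swap(s) -> [-3, 3, 8, 19]
Pass 3: compare adjacent pairs (0,1)..(0,1) = 1 comparison(s), 0 swap(s) -> [-3, 3, 8, 19]
Total comparisons: 3 + 2 + 1 = 6


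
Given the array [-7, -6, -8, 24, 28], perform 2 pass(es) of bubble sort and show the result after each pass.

After pass 1: [-7, -8, -6, 24, 28] (1 swaps)
After pass 2: [-8, -7, -6, 24, 28] (1 swaps)
Total swaps: 2


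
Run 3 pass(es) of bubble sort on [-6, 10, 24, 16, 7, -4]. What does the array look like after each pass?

After pass 1: [-6, 10, 16, 7, -4, 24] (3 swaps)
After pass 2: [-6, 10, 7, -4, 16, 24] (2 swaps)
After pass 3: [-6, 7, -4, 10, 16, 24] (2 swaps)
Total swaps: 7


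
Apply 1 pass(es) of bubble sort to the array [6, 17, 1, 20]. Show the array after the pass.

After pass 1: [6, 1, 17, 20] (1 swaps)
Total swaps: 1


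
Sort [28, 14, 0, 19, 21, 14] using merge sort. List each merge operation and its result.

Divide and conquer:
  Merge [14] + [0] -> [0, 14]
  Merge [28] + [0, 14] -> [0, 14, 28]
  Merge [21] + [14] -> [14, 21]
  Merge [19] + [14, 21] -> [14, 19, 21]
  Merge [0, 14, 28] + [14, 19, 21] -> [0, 14, 14, 19, 21, 28]


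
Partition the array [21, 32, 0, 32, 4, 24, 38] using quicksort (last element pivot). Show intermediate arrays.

Partition 1: pivot=38 at index 6 -> [21, 32, 0, 32, 4, 24, 38]
Partition 2: pivot=24 at index 3 -> [21, 0, 4, 24, 32, 32, 38]
Partition 3: pivot=4 at index 1 -> [0, 4, 21, 24, 32, 32, 38]
Partition 4: pivot=32 at index 5 -> [0, 4, 21, 24, 32, 32, 38]


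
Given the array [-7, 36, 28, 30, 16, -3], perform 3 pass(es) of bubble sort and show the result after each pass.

After pass 1: [-7, 28, 30, 16, -3, 36] (4 swaps)
After pass 2: [-7, 28, 16, -3, 30, 36] (2 swaps)
After pass 3: [-7, 16, -3, 28, 30, 36] (2 swaps)
Total swaps: 8


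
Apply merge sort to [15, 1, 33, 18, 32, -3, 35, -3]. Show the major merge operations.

Divide and conquer:
  Merge [15] + [1] -> [1, 15]
  Merge [33] + [18] -> [18, 33]
  Merge [1, 15] + [18, 33] -> [1, 15, 18, 33]
  Merge [32] + [-3] -> [-3, 32]
  Merge [35] + [-3] -> [-3, 35]
  Merge [-3, 32] + [-3, 35] -> [-3, -3, 32, 35]
  Merge [1, 15, 18, 33] + [-3, -3, 32, 35] -> [-3, -3, 1, 15, 18, 32, 33, 35]


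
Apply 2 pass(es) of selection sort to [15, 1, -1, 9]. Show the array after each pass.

Pass 1: Select minimum -1 at index 2, swap -> [-1, 1, 15, 9]
Pass 2: Select minimum 1 at index 1, swap -> [-1, 1, 15, 9]


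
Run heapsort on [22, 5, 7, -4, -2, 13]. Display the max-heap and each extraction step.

Build heap: [22, 5, 13, -4, -2, 7]
Extract 22: [13, 5, 7, -4, -2, 22]
Extract 13: [7, 5, -2, -4, 13, 22]
Extract 7: [5, -4, -2, 7, 13, 22]
Extract 5: [-2, -4, 5, 7, 13, 22]
Extract -2: [-4, -2, 5, 7, 13, 22]


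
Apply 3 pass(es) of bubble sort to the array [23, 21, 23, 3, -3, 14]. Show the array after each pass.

After pass 1: [21, 23, 3, -3, 14, 23] (4 swaps)
After pass 2: [21, 3, -3, 14, 23, 23] (3 swaps)
After pass 3: [3, -3, 14, 21, 23, 23] (3 swaps)
Total swaps: 10


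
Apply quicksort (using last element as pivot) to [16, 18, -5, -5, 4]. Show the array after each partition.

Partition 1: pivot=4 at index 2 -> [-5, -5, 4, 18, 16]
Partition 2: pivot=-5 at index 1 -> [-5, -5, 4, 18, 16]
Partition 3: pivot=16 at index 3 -> [-5, -5, 4, 16, 18]


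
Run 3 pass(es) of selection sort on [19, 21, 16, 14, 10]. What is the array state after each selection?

Pass 1: Select minimum 10 at index 4, swap -> [10, 21, 16, 14, 19]
Pass 2: Select minimum 14 at index 3, swap -> [10, 14, 16, 21, 19]
Pass 3: Select minimum 16 at index 2, swap -> [10, 14, 16, 21, 19]


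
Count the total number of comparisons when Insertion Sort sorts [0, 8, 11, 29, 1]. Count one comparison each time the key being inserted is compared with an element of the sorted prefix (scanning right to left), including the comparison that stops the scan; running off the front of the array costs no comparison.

Insert 8: 0 <= 8 (stop) = 1 comparison(s) -> [0, 8, 11, 29, 1]
Insert 11: 8 <= 11 (stop) = 1 comparison(s) -> [0, 8, 11, 29, 1]
Insert 29: 11 <= 29 (stop) = 1 comparison(s) -> [0, 8, 11, 29, 1]
Insert 1: 29 > 1 (shift), 11 > 1 (shift), 8 > 1 (shift), 0 <= 1 (stop) = 4 comparison(s) -> [0, 1, 8, 11, 29]
Total comparisons: 1 + 1 + 1 + 4 = 7


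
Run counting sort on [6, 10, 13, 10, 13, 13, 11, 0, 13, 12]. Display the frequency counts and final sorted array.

Count array: [1, 0, 0, 0, 0, 0, 1, 0, 0, 0, 2, 1, 1, 4]
(count[i] = number of elements equal to i)
Cumulative count: [1, 1, 1, 1, 1, 1, 2, 2, 2, 2, 4, 5, 6, 10]
Sorted: [0, 6, 10, 10, 11, 12, 13, 13, 13, 13]


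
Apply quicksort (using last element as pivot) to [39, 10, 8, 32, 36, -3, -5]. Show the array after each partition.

Partition 1: pivot=-5 at index 0 -> [-5, 10, 8, 32, 36, -3, 39]
Partition 2: pivot=39 at index 6 -> [-5, 10, 8, 32, 36, -3, 39]
Partition 3: pivot=-3 at index 1 -> [-5, -3, 8, 32, 36, 10, 39]
Partition 4: pivot=10 at index 3 -> [-5, -3, 8, 10, 36, 32, 39]
Partition 5: pivot=32 at index 4 -> [-5, -3, 8, 10, 32, 36, 39]


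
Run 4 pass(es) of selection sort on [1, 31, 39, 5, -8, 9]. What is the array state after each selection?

Pass 1: Select minimum -8 at index 4, swap -> [-8, 31, 39, 5, 1, 9]
Pass 2: Select minimum 1 at index 4, swap -> [-8, 1, 39, 5, 31, 9]
Pass 3: Select minimum 5 at index 3, swap -> [-8, 1, 5, 39, 31, 9]
Pass 4: Select minimum 9 at index 5, swap -> [-8, 1, 5, 9, 31, 39]


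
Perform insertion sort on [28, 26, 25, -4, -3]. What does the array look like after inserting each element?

First element 28 is already 'sorted'
Insert 26: shifted 1 elements -> [26, 28, 25, -4, -3]
Insert 25: shifted 2 elements -> [25, 26, 28, -4, -3]
Insert -4: shifted 3 elements -> [-4, 25, 26, 28, -3]
Insert -3: shifted 3 elements -> [-4, -3, 25, 26, 28]


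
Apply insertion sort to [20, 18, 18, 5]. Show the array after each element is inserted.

First element 20 is already 'sorted'
Insert 18: shifted 1 elements -> [18, 20, 18, 5]
Insert 18: shifted 1 elements -> [18, 18, 20, 5]
Insert 5: shifted 3 elements -> [5, 18, 18, 20]


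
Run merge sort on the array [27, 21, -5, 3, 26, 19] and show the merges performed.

Divide and conquer:
  Merge [21] + [-5] -> [-5, 21]
  Merge [27] + [-5, 21] -> [-5, 21, 27]
  Merge [26] + [19] -> [19, 26]
  Merge [3] + [19, 26] -> [3, 19, 26]
  Merge [-5, 21, 27] + [3, 19, 26] -> [-5, 3, 19, 21, 26, 27]


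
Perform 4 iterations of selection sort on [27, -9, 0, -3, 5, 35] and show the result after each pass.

Pass 1: Select minimum -9 at index 1, swap -> [-9, 27, 0, -3, 5, 35]
Pass 2: Select minimum -3 at index 3, swap -> [-9, -3, 0, 27, 5, 35]
Pass 3: Select minimum 0 at index 2, swap -> [-9, -3, 0, 27, 5, 35]
Pass 4: Select minimum 5 at index 4, swap -> [-9, -3, 0, 5, 27, 35]


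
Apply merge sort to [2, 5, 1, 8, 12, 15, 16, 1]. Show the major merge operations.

Divide and conquer:
  Merge [2] + [5] -> [2, 5]
  Merge [1] + [8] -> [1, 8]
  Merge [2, 5] + [1, 8] -> [1, 2, 5, 8]
  Merge [12] + [15] -> [12, 15]
  Merge [16] + [1] -> [1, 16]
  Merge [12, 15] + [1, 16] -> [1, 12, 15, 16]
  Merge [1, 2, 5, 8] + [1, 12, 15, 16] -> [1, 1, 2, 5, 8, 12, 15, 16]


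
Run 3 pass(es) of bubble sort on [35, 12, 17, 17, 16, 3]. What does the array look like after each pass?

After pass 1: [12, 17, 17, 16, 3, 35] (5 swaps)
After pass 2: [12, 17, 16, 3, 17, 35] (2 swaps)
After pass 3: [12, 16, 3, 17, 17, 35] (2 swaps)
Total swaps: 9


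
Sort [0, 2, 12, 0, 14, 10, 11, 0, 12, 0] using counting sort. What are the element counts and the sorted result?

Count array: [4, 0, 1, 0, 0, 0, 0, 0, 0, 0, 1, 1, 2, 0, 1]
(count[i] = number of elements equal to i)
Cumulative count: [4, 4, 5, 5, 5, 5, 5, 5, 5, 5, 6, 7, 9, 9, 10]
Sorted: [0, 0, 0, 0, 2, 10, 11, 12, 12, 14]


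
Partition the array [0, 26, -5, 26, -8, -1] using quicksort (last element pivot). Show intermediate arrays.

Partition 1: pivot=-1 at index 2 -> [-5, -8, -1, 26, 26, 0]
Partition 2: pivot=-8 at index 0 -> [-8, -5, -1, 26, 26, 0]
Partition 3: pivot=0 at index 3 -> [-8, -5, -1, 0, 26, 26]
Partition 4: pivot=26 at index 5 -> [-8, -5, -1, 0, 26, 26]


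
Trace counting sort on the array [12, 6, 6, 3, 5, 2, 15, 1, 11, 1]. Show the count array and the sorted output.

Count array: [0, 2, 1, 1, 0, 1, 2, 0, 0, 0, 0, 1, 1, 0, 0, 1]
(count[i] = number of elements equal to i)
Cumulative count: [0, 2, 3, 4, 4, 5, 7, 7, 7, 7, 7, 8, 9, 9, 9, 10]
Sorted: [1, 1, 2, 3, 5, 6, 6, 11, 12, 15]


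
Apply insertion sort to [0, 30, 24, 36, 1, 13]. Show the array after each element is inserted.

First element 0 is already 'sorted'
Insert 30: shifted 0 elements -> [0, 30, 24, 36, 1, 13]
Insert 24: shifted 1 elements -> [0, 24, 30, 36, 1, 13]
Insert 36: shifted 0 elements -> [0, 24, 30, 36, 1, 13]
Insert 1: shifted 3 elements -> [0, 1, 24, 30, 36, 13]
Insert 13: shifted 3 elements -> [0, 1, 13, 24, 30, 36]


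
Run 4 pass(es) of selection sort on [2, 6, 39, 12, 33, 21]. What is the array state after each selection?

Pass 1: Select minimum 2 at index 0, swap -> [2, 6, 39, 12, 33, 21]
Pass 2: Select minimum 6 at index 1, swap -> [2, 6, 39, 12, 33, 21]
Pass 3: Select minimum 12 at index 3, swap -> [2, 6, 12, 39, 33, 21]
Pass 4: Select minimum 21 at index 5, swap -> [2, 6, 12, 21, 33, 39]


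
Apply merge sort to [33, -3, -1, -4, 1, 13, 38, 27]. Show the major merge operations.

Divide and conquer:
  Merge [33] + [-3] -> [-3, 33]
  Merge [-1] + [-4] -> [-4, -1]
  Merge [-3, 33] + [-4, -1] -> [-4, -3, -1, 33]
  Merge [1] + [13] -> [1, 13]
  Merge [38] + [27] -> [27, 38]
  Merge [1, 13] + [27, 38] -> [1, 13, 27, 38]
  Merge [-4, -3, -1, 33] + [1, 13, 27, 38] -> [-4, -3, -1, 1, 13, 27, 33, 38]


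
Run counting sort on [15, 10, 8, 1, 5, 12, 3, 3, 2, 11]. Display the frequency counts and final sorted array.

Count array: [0, 1, 1, 2, 0, 1, 0, 0, 1, 0, 1, 1, 1, 0, 0, 1]
(count[i] = number of elements equal to i)
Cumulative count: [0, 1, 2, 4, 4, 5, 5, 5, 6, 6, 7, 8, 9, 9, 9, 10]
Sorted: [1, 2, 3, 3, 5, 8, 10, 11, 12, 15]


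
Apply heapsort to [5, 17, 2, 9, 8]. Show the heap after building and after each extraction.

Build heap: [17, 9, 2, 5, 8]
Extract 17: [9, 8, 2, 5, 17]
Extract 9: [8, 5, 2, 9, 17]
Extract 8: [5, 2, 8, 9, 17]
Extract 5: [2, 5, 8, 9, 17]


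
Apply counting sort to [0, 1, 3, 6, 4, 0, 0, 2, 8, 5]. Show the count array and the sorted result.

Count array: [3, 1, 1, 1, 1, 1, 1, 0, 1]
(count[i] = number of elements equal to i)
Cumulative count: [3, 4, 5, 6, 7, 8, 9, 9, 10]
Sorted: [0, 0, 0, 1, 2, 3, 4, 5, 6, 8]


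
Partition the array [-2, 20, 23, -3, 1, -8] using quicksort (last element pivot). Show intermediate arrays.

Partition 1: pivot=-8 at index 0 -> [-8, 20, 23, -3, 1, -2]
Partition 2: pivot=-2 at index 2 -> [-8, -3, -2, 20, 1, 23]
Partition 3: pivot=23 at index 5 -> [-8, -3, -2, 20, 1, 23]
Partition 4: pivot=1 at index 3 -> [-8, -3, -2, 1, 20, 23]


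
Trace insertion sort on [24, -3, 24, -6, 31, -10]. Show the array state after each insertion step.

First element 24 is already 'sorted'
Insert -3: shifted 1 elements -> [-3, 24, 24, -6, 31, -10]
Insert 24: shifted 0 elements -> [-3, 24, 24, -6, 31, -10]
Insert -6: shifted 3 elements -> [-6, -3, 24, 24, 31, -10]
Insert 31: shifted 0 elements -> [-6, -3, 24, 24, 31, -10]
Insert -10: shifted 5 elements -> [-10, -6, -3, 24, 24, 31]


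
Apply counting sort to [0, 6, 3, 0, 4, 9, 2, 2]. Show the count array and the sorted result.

Count array: [2, 0, 2, 1, 1, 0, 1, 0, 0, 1]
(count[i] = number of elements equal to i)
Cumulative count: [2, 2, 4, 5, 6, 6, 7, 7, 7, 8]
Sorted: [0, 0, 2, 2, 3, 4, 6, 9]


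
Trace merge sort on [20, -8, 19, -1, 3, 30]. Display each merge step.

Divide and conquer:
  Merge [-8] + [19] -> [-8, 19]
  Merge [20] + [-8, 19] -> [-8, 19, 20]
  Merge [3] + [30] -> [3, 30]
  Merge [-1] + [3, 30] -> [-1, 3, 30]
  Merge [-8, 19, 20] + [-1, 3, 30] -> [-8, -1, 3, 19, 20, 30]


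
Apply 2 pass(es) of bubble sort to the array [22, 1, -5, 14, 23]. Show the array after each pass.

After pass 1: [1, -5, 14, 22, 23] (3 swaps)
After pass 2: [-5, 1, 14, 22, 23] (1 swaps)
Total swaps: 4


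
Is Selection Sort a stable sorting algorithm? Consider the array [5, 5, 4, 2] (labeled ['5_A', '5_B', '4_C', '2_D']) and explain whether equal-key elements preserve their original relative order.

Trace Selection Sort on the labeled array (the key is the number; the letter only tracks identity):
  Pass 1: minimum of unsorted part is 2_D at index 3; swap it with 5_A at index 0 -> [2_D, 5_B, 4_C, 5_A]
  Pass 2: minimum of unsorted part is 4_C at index 2; swap it with 5_B at index 1 -> [2_D, 4_C, 5_B, 5_A]
  Pass 3: minimum 5_B is already at index 2; no swap -> [2_D, 4_C, 5_B, 5_A]
Final order: [2_D, 4_C, 5_B, 5_A]
Equal keys:
  value 5: originally 5_A, 5_B; after sorting 5_B, 5_A -> order changed
Equal keys were reordered, so Selection Sort is not stable: the long-range swap that moves the minimum into place can carry an element past an equal key. (One such input is enough; an unstable sort may happen to preserve order on other inputs, but it gives no guarantee.)
Answer: Not stable


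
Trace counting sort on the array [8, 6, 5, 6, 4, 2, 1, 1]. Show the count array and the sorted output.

Count array: [0, 2, 1, 0, 1, 1, 2, 0, 1]
(count[i] = number of elements equal to i)
Cumulative count: [0, 2, 3, 3, 4, 5, 7, 7, 8]
Sorted: [1, 1, 2, 4, 5, 6, 6, 8]


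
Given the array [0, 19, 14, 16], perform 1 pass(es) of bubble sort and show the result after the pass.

After pass 1: [0, 14, 16, 19] (2 swaps)
Total swaps: 2


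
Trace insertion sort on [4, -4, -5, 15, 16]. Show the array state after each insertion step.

First element 4 is already 'sorted'
Insert -4: shifted 1 elements -> [-4, 4, -5, 15, 16]
Insert -5: shifted 2 elements -> [-5, -4, 4, 15, 16]
Insert 15: shifted 0 elements -> [-5, -4, 4, 15, 16]
Insert 16: shifted 0 elements -> [-5, -4, 4, 15, 16]


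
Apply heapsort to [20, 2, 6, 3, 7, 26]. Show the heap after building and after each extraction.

Build heap: [26, 7, 20, 3, 2, 6]
Extract 26: [20, 7, 6, 3, 2, 26]
Extract 20: [7, 3, 6, 2, 20, 26]
Extract 7: [6, 3, 2, 7, 20, 26]
Extract 6: [3, 2, 6, 7, 20, 26]
Extract 3: [2, 3, 6, 7, 20, 26]


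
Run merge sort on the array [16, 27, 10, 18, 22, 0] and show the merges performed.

Divide and conquer:
  Merge [27] + [10] -> [10, 27]
  Merge [16] + [10, 27] -> [10, 16, 27]
  Merge [22] + [0] -> [0, 22]
  Merge [18] + [0, 22] -> [0, 18, 22]
  Merge [10, 16, 27] + [0, 18, 22] -> [0, 10, 16, 18, 22, 27]


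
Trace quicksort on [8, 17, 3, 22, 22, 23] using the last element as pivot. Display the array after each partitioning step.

Partition 1: pivot=23 at index 5 -> [8, 17, 3, 22, 22, 23]
Partition 2: pivot=22 at index 4 -> [8, 17, 3, 22, 22, 23]
Partition 3: pivot=22 at index 3 -> [8, 17, 3, 22, 22, 23]
Partition 4: pivot=3 at index 0 -> [3, 17, 8, 22, 22, 23]
Partition 5: pivot=8 at index 1 -> [3, 8, 17, 22, 22, 23]


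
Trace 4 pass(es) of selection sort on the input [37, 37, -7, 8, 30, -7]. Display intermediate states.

Pass 1: Select minimum -7 at index 2, swap -> [-7, 37, 37, 8, 30, -7]
Pass 2: Select minimum -7 at index 5, swap -> [-7, -7, 37, 8, 30, 37]
Pass 3: Select minimum 8 at index 3, swap -> [-7, -7, 8, 37, 30, 37]
Pass 4: Select minimum 30 at index 4, swap -> [-7, -7, 8, 30, 37, 37]


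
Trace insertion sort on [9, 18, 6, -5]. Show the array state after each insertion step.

First element 9 is already 'sorted'
Insert 18: shifted 0 elements -> [9, 18, 6, -5]
Insert 6: shifted 2 elements -> [6, 9, 18, -5]
Insert -5: shifted 3 elements -> [-5, 6, 9, 18]


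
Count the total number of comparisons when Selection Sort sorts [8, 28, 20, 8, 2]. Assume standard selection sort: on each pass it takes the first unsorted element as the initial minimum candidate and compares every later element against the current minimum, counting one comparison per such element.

Pass 1: scan indices 1..4 for the minimum = 4 comparison(s); min is 2, place at index 0 -> [2, 28, 20, 8, 8]
Pass 2: scan indices 2..4 for the minimum = 3 comparison(s); min is 8, place at index 1 -> [2, 8, 20, 28, 8]
Pass 3: scan indices 3..4 for the minimum = 2 comparison(s); min is 8, place at index 2 -> [2, 8, 8, 28, 20]
Pass 4: scan indices 4..4 for the minimum = 1 comparison(s); min is 20, place at index 3 -> [2, 8, 8, 20, 28]
Selection sort always scans the whole unsorted suffix, so the count is (n-1) + (n-2) + ... + 1 = n(n-1)/2 = 5*4/2 = 10 regardless of the input order.
Total comparisons: 4 + 3 + 2 + 1 = 10


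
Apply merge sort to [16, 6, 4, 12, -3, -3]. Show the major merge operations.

Divide and conquer:
  Merge [6] + [4] -> [4, 6]
  Merge [16] + [4, 6] -> [4, 6, 16]
  Merge [-3] + [-3] -> [-3, -3]
  Merge [12] + [-3, -3] -> [-3, -3, 12]
  Merge [4, 6, 16] + [-3, -3, 12] -> [-3, -3, 4, 6, 12, 16]


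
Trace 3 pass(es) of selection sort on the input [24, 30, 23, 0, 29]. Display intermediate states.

Pass 1: Select minimum 0 at index 3, swap -> [0, 30, 23, 24, 29]
Pass 2: Select minimum 23 at index 2, swap -> [0, 23, 30, 24, 29]
Pass 3: Select minimum 24 at index 3, swap -> [0, 23, 24, 30, 29]


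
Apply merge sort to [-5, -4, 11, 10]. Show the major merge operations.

Divide and conquer:
  Merge [-5] + [-4] -> [-5, -4]
  Merge [11] + [10] -> [10, 11]
  Merge [-5, -4] + [10, 11] -> [-5, -4, 10, 11]


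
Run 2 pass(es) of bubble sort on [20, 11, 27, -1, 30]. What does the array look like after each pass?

After pass 1: [11, 20, -1, 27, 30] (2 swaps)
After pass 2: [11, -1, 20, 27, 30] (1 swaps)
Total swaps: 3


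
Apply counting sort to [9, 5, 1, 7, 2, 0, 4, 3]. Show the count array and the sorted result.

Count array: [1, 1, 1, 1, 1, 1, 0, 1, 0, 1]
(count[i] = number of elements equal to i)
Cumulative count: [1, 2, 3, 4, 5, 6, 6, 7, 7, 8]
Sorted: [0, 1, 2, 3, 4, 5, 7, 9]


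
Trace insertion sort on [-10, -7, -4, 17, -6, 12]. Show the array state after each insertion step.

First element -10 is already 'sorted'
Insert -7: shifted 0 elements -> [-10, -7, -4, 17, -6, 12]
Insert -4: shifted 0 elements -> [-10, -7, -4, 17, -6, 12]
Insert 17: shifted 0 elements -> [-10, -7, -4, 17, -6, 12]
Insert -6: shifted 2 elements -> [-10, -7, -6, -4, 17, 12]
Insert 12: shifted 1 elements -> [-10, -7, -6, -4, 12, 17]


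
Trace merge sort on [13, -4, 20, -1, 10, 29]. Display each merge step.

Divide and conquer:
  Merge [-4] + [20] -> [-4, 20]
  Merge [13] + [-4, 20] -> [-4, 13, 20]
  Merge [10] + [29] -> [10, 29]
  Merge [-1] + [10, 29] -> [-1, 10, 29]
  Merge [-4, 13, 20] + [-1, 10, 29] -> [-4, -1, 10, 13, 20, 29]


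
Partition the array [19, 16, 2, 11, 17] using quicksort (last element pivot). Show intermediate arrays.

Partition 1: pivot=17 at index 3 -> [16, 2, 11, 17, 19]
Partition 2: pivot=11 at index 1 -> [2, 11, 16, 17, 19]


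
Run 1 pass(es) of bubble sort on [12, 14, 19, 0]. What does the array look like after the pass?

After pass 1: [12, 14, 0, 19] (1 swaps)
Total swaps: 1


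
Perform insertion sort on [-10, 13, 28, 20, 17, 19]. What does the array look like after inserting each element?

First element -10 is already 'sorted'
Insert 13: shifted 0 elements -> [-10, 13, 28, 20, 17, 19]
Insert 28: shifted 0 elements -> [-10, 13, 28, 20, 17, 19]
Insert 20: shifted 1 elements -> [-10, 13, 20, 28, 17, 19]
Insert 17: shifted 2 elements -> [-10, 13, 17, 20, 28, 19]
Insert 19: shifted 2 elements -> [-10, 13, 17, 19, 20, 28]


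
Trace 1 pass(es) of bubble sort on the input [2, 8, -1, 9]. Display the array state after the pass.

After pass 1: [2, -1, 8, 9] (1 swaps)
Total swaps: 1


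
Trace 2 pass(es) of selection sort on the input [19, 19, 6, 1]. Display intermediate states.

Pass 1: Select minimum 1 at index 3, swap -> [1, 19, 6, 19]
Pass 2: Select minimum 6 at index 2, swap -> [1, 6, 19, 19]


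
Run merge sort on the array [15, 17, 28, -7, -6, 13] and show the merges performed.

Divide and conquer:
  Merge [17] + [28] -> [17, 28]
  Merge [15] + [17, 28] -> [15, 17, 28]
  Merge [-6] + [13] -> [-6, 13]
  Merge [-7] + [-6, 13] -> [-7, -6, 13]
  Merge [15, 17, 28] + [-7, -6, 13] -> [-7, -6, 13, 15, 17, 28]


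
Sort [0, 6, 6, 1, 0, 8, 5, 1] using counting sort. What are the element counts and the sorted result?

Count array: [2, 2, 0, 0, 0, 1, 2, 0, 1]
(count[i] = number of elements equal to i)
Cumulative count: [2, 4, 4, 4, 4, 5, 7, 7, 8]
Sorted: [0, 0, 1, 1, 5, 6, 6, 8]


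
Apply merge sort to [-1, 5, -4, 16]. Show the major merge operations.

Divide and conquer:
  Merge [-1] + [5] -> [-1, 5]
  Merge [-4] + [16] -> [-4, 16]
  Merge [-1, 5] + [-4, 16] -> [-4, -1, 5, 16]


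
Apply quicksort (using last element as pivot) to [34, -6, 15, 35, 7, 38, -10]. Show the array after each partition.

Partition 1: pivot=-10 at index 0 -> [-10, -6, 15, 35, 7, 38, 34]
Partition 2: pivot=34 at index 4 -> [-10, -6, 15, 7, 34, 38, 35]
Partition 3: pivot=7 at index 2 -> [-10, -6, 7, 15, 34, 38, 35]
Partition 4: pivot=35 at index 5 -> [-10, -6, 7, 15, 34, 35, 38]


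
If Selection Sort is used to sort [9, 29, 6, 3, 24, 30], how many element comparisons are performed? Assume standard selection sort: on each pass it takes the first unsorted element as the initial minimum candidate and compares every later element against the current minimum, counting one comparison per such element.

Pass 1: scan indices 1..5 for the minimum = 5 comparison(s); min is 3, place at index 0 -> [3, 29, 6, 9, 24, 30]
Pass 2: scan indices 2..5 for the minimum = 4 comparison(s); min is 6, place at index 1 -> [3, 6, 29, 9, 24, 30]
Pass 3: scan indices 3..5 for the minimum = 3 comparison(s); min is 9, place at index 2 -> [3, 6, 9, 29, 24, 30]
Pass 4: scan indices 4..5 for the minimum = 2 comparison(s); min is 24, place at index 3 -> [3, 6, 9, 24, 29, 30]
Pass 5: scan indices 5..5 for the minimum = 1 comparison(s); min is 29, place at index 4 -> [3, 6, 9, 24, 29, 30]
Selection sort always scans the whole unsorted suffix, so the count is (n-1) + (n-2) + ... + 1 = n(n-1)/2 = 6*5/2 = 15 regardless of the input order.
Total comparisons: 5 + 4 + 3 + 2 + 1 = 15


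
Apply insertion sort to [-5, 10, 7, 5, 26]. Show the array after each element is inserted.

First element -5 is already 'sorted'
Insert 10: shifted 0 elements -> [-5, 10, 7, 5, 26]
Insert 7: shifted 1 elements -> [-5, 7, 10, 5, 26]
Insert 5: shifted 2 elements -> [-5, 5, 7, 10, 26]
Insert 26: shifted 0 elements -> [-5, 5, 7, 10, 26]


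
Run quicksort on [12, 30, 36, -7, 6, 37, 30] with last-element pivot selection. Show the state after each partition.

Partition 1: pivot=30 at index 4 -> [12, 30, -7, 6, 30, 37, 36]
Partition 2: pivot=6 at index 1 -> [-7, 6, 12, 30, 30, 37, 36]
Partition 3: pivot=30 at index 3 -> [-7, 6, 12, 30, 30, 37, 36]
Partition 4: pivot=36 at index 5 -> [-7, 6, 12, 30, 30, 36, 37]


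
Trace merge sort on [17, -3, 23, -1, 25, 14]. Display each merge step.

Divide and conquer:
  Merge [-3] + [23] -> [-3, 23]
  Merge [17] + [-3, 23] -> [-3, 17, 23]
  Merge [25] + [14] -> [14, 25]
  Merge [-1] + [14, 25] -> [-1, 14, 25]
  Merge [-3, 17, 23] + [-1, 14, 25] -> [-3, -1, 14, 17, 23, 25]


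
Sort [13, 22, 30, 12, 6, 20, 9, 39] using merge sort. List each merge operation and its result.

Divide and conquer:
  Merge [13] + [22] -> [13, 22]
  Merge [30] + [12] -> [12, 30]
  Merge [13, 22] + [12, 30] -> [12, 13, 22, 30]
  Merge [6] + [20] -> [6, 20]
  Merge [9] + [39] -> [9, 39]
  Merge [6, 20] + [9, 39] -> [6, 9, 20, 39]
  Merge [12, 13, 22, 30] + [6, 9, 20, 39] -> [6, 9, 12, 13, 20, 22, 30, 39]


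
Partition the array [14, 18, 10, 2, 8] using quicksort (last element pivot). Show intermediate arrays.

Partition 1: pivot=8 at index 1 -> [2, 8, 10, 14, 18]
Partition 2: pivot=18 at index 4 -> [2, 8, 10, 14, 18]
Partition 3: pivot=14 at index 3 -> [2, 8, 10, 14, 18]


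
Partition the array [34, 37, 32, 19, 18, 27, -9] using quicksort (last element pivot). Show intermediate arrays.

Partition 1: pivot=-9 at index 0 -> [-9, 37, 32, 19, 18, 27, 34]
Partition 2: pivot=34 at index 5 -> [-9, 32, 19, 18, 27, 34, 37]
Partition 3: pivot=27 at index 3 -> [-9, 19, 18, 27, 32, 34, 37]
Partition 4: pivot=18 at index 1 -> [-9, 18, 19, 27, 32, 34, 37]


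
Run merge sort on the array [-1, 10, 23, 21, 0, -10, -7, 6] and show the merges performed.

Divide and conquer:
  Merge [-1] + [10] -> [-1, 10]
  Merge [23] + [21] -> [21, 23]
  Merge [-1, 10] + [21, 23] -> [-1, 10, 21, 23]
  Merge [0] + [-10] -> [-10, 0]
  Merge [-7] + [6] -> [-7, 6]
  Merge [-10, 0] + [-7, 6] -> [-10, -7, 0, 6]
  Merge [-1, 10, 21, 23] + [-10, -7, 0, 6] -> [-10, -7, -1, 0, 6, 10, 21, 23]


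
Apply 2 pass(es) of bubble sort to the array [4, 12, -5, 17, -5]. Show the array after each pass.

After pass 1: [4, -5, 12, -5, 17] (2 swaps)
After pass 2: [-5, 4, -5, 12, 17] (2 swaps)
Total swaps: 4


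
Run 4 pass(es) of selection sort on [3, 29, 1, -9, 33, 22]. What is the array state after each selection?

Pass 1: Select minimum -9 at index 3, swap -> [-9, 29, 1, 3, 33, 22]
Pass 2: Select minimum 1 at index 2, swap -> [-9, 1, 29, 3, 33, 22]
Pass 3: Select minimum 3 at index 3, swap -> [-9, 1, 3, 29, 33, 22]
Pass 4: Select minimum 22 at index 5, swap -> [-9, 1, 3, 22, 33, 29]


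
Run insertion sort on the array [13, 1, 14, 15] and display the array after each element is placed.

First element 13 is already 'sorted'
Insert 1: shifted 1 elements -> [1, 13, 14, 15]
Insert 14: shifted 0 elements -> [1, 13, 14, 15]
Insert 15: shifted 0 elements -> [1, 13, 14, 15]


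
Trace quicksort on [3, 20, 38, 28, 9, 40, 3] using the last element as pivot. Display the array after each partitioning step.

Partition 1: pivot=3 at index 1 -> [3, 3, 38, 28, 9, 40, 20]
Partition 2: pivot=20 at index 3 -> [3, 3, 9, 20, 38, 40, 28]
Partition 3: pivot=28 at index 4 -> [3, 3, 9, 20, 28, 40, 38]
Partition 4: pivot=38 at index 5 -> [3, 3, 9, 20, 28, 38, 40]


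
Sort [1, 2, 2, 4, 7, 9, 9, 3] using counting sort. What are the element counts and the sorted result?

Count array: [0, 1, 2, 1, 1, 0, 0, 1, 0, 2]
(count[i] = number of elements equal to i)
Cumulative count: [0, 1, 3, 4, 5, 5, 5, 6, 6, 8]
Sorted: [1, 2, 2, 3, 4, 7, 9, 9]


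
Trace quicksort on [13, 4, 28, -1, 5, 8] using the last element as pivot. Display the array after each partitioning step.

Partition 1: pivot=8 at index 3 -> [4, -1, 5, 8, 28, 13]
Partition 2: pivot=5 at index 2 -> [4, -1, 5, 8, 28, 13]
Partition 3: pivot=-1 at index 0 -> [-1, 4, 5, 8, 28, 13]
Partition 4: pivot=13 at index 4 -> [-1, 4, 5, 8, 13, 28]


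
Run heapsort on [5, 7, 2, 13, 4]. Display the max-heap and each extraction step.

Build heap: [13, 7, 2, 5, 4]
Extract 13: [7, 5, 2, 4, 13]
Extract 7: [5, 4, 2, 7, 13]
Extract 5: [4, 2, 5, 7, 13]
Extract 4: [2, 4, 5, 7, 13]


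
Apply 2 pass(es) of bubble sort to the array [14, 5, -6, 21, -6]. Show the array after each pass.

After pass 1: [5, -6, 14, -6, 21] (3 swaps)
After pass 2: [-6, 5, -6, 14, 21] (2 swaps)
Total swaps: 5


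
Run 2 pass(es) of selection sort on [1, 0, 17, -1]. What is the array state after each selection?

Pass 1: Select minimum -1 at index 3, swap -> [-1, 0, 17, 1]
Pass 2: Select minimum 0 at index 1, swap -> [-1, 0, 17, 1]


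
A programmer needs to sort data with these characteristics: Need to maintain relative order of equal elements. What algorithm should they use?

Best choice: Merge sort or Insertion sort
Reason: Both are stable; quicksort and heapsort are not stable


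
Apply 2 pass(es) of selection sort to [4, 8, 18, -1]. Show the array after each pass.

Pass 1: Select minimum -1 at index 3, swap -> [-1, 8, 18, 4]
Pass 2: Select minimum 4 at index 3, swap -> [-1, 4, 18, 8]


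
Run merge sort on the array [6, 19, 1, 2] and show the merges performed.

Divide and conquer:
  Merge [6] + [19] -> [6, 19]
  Merge [1] + [2] -> [1, 2]
  Merge [6, 19] + [1, 2] -> [1, 2, 6, 19]


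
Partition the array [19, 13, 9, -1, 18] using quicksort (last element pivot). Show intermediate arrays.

Partition 1: pivot=18 at index 3 -> [13, 9, -1, 18, 19]
Partition 2: pivot=-1 at index 0 -> [-1, 9, 13, 18, 19]
Partition 3: pivot=13 at index 2 -> [-1, 9, 13, 18, 19]


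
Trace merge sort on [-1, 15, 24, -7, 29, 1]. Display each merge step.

Divide and conquer:
  Merge [15] + [24] -> [15, 24]
  Merge [-1] + [15, 24] -> [-1, 15, 24]
  Merge [29] + [1] -> [1, 29]
  Merge [-7] + [1, 29] -> [-7, 1, 29]
  Merge [-1, 15, 24] + [-7, 1, 29] -> [-7, -1, 1, 15, 24, 29]


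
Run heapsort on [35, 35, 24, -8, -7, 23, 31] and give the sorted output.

Build heap: [35, 35, 31, -8, -7, 23, 24]
Extract 35: [35, 24, 31, -8, -7, 23, 35]
Extract 35: [31, 24, 23, -8, -7, 35, 35]
Extract 31: [24, -7, 23, -8, 31, 35, 35]
Extract 24: [23, -7, -8, 24, 31, 35, 35]
Extract 23: [-7, -8, 23, 24, 31, 35, 35]
Extract -7: [-8, -7, 23, 24, 31, 35, 35]


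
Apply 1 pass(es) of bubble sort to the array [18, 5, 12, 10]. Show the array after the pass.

After pass 1: [5, 12, 10, 18] (3 swaps)
Total swaps: 3


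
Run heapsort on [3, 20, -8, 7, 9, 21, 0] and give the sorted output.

Build heap: [21, 20, 3, 7, 9, -8, 0]
Extract 21: [20, 9, 3, 7, 0, -8, 21]
Extract 20: [9, 7, 3, -8, 0, 20, 21]
Extract 9: [7, 0, 3, -8, 9, 20, 21]
Extract 7: [3, 0, -8, 7, 9, 20, 21]
Extract 3: [0, -8, 3, 7, 9, 20, 21]
Extract 0: [-8, 0, 3, 7, 9, 20, 21]


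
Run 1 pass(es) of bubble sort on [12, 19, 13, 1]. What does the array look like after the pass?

After pass 1: [12, 13, 1, 19] (2 swaps)
Total swaps: 2


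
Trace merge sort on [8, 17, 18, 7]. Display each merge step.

Divide and conquer:
  Merge [8] + [17] -> [8, 17]
  Merge [18] + [7] -> [7, 18]
  Merge [8, 17] + [7, 18] -> [7, 8, 17, 18]


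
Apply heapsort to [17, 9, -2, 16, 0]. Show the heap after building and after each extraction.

Build heap: [17, 16, -2, 9, 0]
Extract 17: [16, 9, -2, 0, 17]
Extract 16: [9, 0, -2, 16, 17]
Extract 9: [0, -2, 9, 16, 17]
Extract 0: [-2, 0, 9, 16, 17]


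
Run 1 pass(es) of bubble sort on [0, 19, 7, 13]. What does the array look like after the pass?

After pass 1: [0, 7, 13, 19] (2 swaps)
Total swaps: 2


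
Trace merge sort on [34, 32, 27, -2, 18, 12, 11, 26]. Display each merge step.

Divide and conquer:
  Merge [34] + [32] -> [32, 34]
  Merge [27] + [-2] -> [-2, 27]
  Merge [32, 34] + [-2, 27] -> [-2, 27, 32, 34]
  Merge [18] + [12] -> [12, 18]
  Merge [11] + [26] -> [11, 26]
  Merge [12, 18] + [11, 26] -> [11, 12, 18, 26]
  Merge [-2, 27, 32, 34] + [11, 12, 18, 26] -> [-2, 11, 12, 18, 26, 27, 32, 34]


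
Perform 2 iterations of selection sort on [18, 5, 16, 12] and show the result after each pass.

Pass 1: Select minimum 5 at index 1, swap -> [5, 18, 16, 12]
Pass 2: Select minimum 12 at index 3, swap -> [5, 12, 16, 18]


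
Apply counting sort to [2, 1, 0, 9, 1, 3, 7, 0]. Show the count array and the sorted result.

Count array: [2, 2, 1, 1, 0, 0, 0, 1, 0, 1]
(count[i] = number of elements equal to i)
Cumulative count: [2, 4, 5, 6, 6, 6, 6, 7, 7, 8]
Sorted: [0, 0, 1, 1, 2, 3, 7, 9]


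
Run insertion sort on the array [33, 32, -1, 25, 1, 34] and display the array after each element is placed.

First element 33 is already 'sorted'
Insert 32: shifted 1 elements -> [32, 33, -1, 25, 1, 34]
Insert -1: shifted 2 elements -> [-1, 32, 33, 25, 1, 34]
Insert 25: shifted 2 elements -> [-1, 25, 32, 33, 1, 34]
Insert 1: shifted 3 elements -> [-1, 1, 25, 32, 33, 34]
Insert 34: shifted 0 elements -> [-1, 1, 25, 32, 33, 34]


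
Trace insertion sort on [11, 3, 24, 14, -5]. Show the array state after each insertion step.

First element 11 is already 'sorted'
Insert 3: shifted 1 elements -> [3, 11, 24, 14, -5]
Insert 24: shifted 0 elements -> [3, 11, 24, 14, -5]
Insert 14: shifted 1 elements -> [3, 11, 14, 24, -5]
Insert -5: shifted 4 elements -> [-5, 3, 11, 14, 24]


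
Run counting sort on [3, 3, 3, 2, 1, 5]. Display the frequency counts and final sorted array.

Count array: [0, 1, 1, 3, 0, 1]
(count[i] = number of elements equal to i)
Cumulative count: [0, 1, 2, 5, 5, 6]
Sorted: [1, 2, 3, 3, 3, 5]


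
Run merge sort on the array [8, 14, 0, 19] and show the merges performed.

Divide and conquer:
  Merge [8] + [14] -> [8, 14]
  Merge [0] + [19] -> [0, 19]
  Merge [8, 14] + [0, 19] -> [0, 8, 14, 19]


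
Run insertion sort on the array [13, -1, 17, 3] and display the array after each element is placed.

First element 13 is already 'sorted'
Insert -1: shifted 1 elements -> [-1, 13, 17, 3]
Insert 17: shifted 0 elements -> [-1, 13, 17, 3]
Insert 3: shifted 2 elements -> [-1, 3, 13, 17]


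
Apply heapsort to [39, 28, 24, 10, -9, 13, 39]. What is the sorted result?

Build heap: [39, 28, 39, 10, -9, 13, 24]
Extract 39: [39, 28, 24, 10, -9, 13, 39]
Extract 39: [28, 13, 24, 10, -9, 39, 39]
Extract 28: [24, 13, -9, 10, 28, 39, 39]
Extract 24: [13, 10, -9, 24, 28, 39, 39]
Extract 13: [10, -9, 13, 24, 28, 39, 39]
Extract 10: [-9, 10, 13, 24, 28, 39, 39]
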